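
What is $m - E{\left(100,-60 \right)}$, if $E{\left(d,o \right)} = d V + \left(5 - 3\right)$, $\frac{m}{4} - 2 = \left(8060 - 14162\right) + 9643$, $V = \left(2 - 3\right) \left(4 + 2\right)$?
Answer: $14770$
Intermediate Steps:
$V = -6$ ($V = \left(-1\right) 6 = -6$)
$m = 14172$ ($m = 8 + 4 \left(\left(8060 - 14162\right) + 9643\right) = 8 + 4 \left(-6102 + 9643\right) = 8 + 4 \cdot 3541 = 8 + 14164 = 14172$)
$E{\left(d,o \right)} = 2 - 6 d$ ($E{\left(d,o \right)} = d \left(-6\right) + \left(5 - 3\right) = - 6 d + 2 = 2 - 6 d$)
$m - E{\left(100,-60 \right)} = 14172 - \left(2 - 600\right) = 14172 - -598 = 14172 + 598 = 14770$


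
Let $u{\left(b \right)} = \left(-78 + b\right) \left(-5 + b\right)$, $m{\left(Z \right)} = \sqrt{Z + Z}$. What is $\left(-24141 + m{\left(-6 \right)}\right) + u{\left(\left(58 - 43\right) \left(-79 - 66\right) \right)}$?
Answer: $4887399 + 2 i \sqrt{3} \approx 4.8874 \cdot 10^{6} + 3.4641 i$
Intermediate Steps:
$m{\left(Z \right)} = \sqrt{2} \sqrt{Z}$ ($m{\left(Z \right)} = \sqrt{2 Z} = \sqrt{2} \sqrt{Z}$)
$\left(-24141 + m{\left(-6 \right)}\right) + u{\left(\left(58 - 43\right) \left(-79 - 66\right) \right)} = \left(-24141 + \sqrt{2} \sqrt{-6}\right) + \left(390 + \left(\left(58 - 43\right) \left(-79 - 66\right)\right)^{2} - 83 \left(58 - 43\right) \left(-79 - 66\right)\right) = \left(-24141 + \sqrt{2} i \sqrt{6}\right) + \left(390 + \left(15 \left(-145\right)\right)^{2} - 83 \cdot 15 \left(-145\right)\right) = \left(-24141 + 2 i \sqrt{3}\right) + \left(390 + \left(-2175\right)^{2} - -180525\right) = \left(-24141 + 2 i \sqrt{3}\right) + \left(390 + 4730625 + 180525\right) = \left(-24141 + 2 i \sqrt{3}\right) + 4911540 = 4887399 + 2 i \sqrt{3}$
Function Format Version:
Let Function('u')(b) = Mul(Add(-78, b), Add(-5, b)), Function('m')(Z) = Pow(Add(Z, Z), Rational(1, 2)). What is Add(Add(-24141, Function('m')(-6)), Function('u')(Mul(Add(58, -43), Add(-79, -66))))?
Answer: Add(4887399, Mul(2, I, Pow(3, Rational(1, 2)))) ≈ Add(4.8874e+6, Mul(3.4641, I))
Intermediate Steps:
Function('m')(Z) = Mul(Pow(2, Rational(1, 2)), Pow(Z, Rational(1, 2))) (Function('m')(Z) = Pow(Mul(2, Z), Rational(1, 2)) = Mul(Pow(2, Rational(1, 2)), Pow(Z, Rational(1, 2))))
Add(Add(-24141, Function('m')(-6)), Function('u')(Mul(Add(58, -43), Add(-79, -66)))) = Add(Add(-24141, Mul(Pow(2, Rational(1, 2)), Pow(-6, Rational(1, 2)))), Add(390, Pow(Mul(Add(58, -43), Add(-79, -66)), 2), Mul(-83, Mul(Add(58, -43), Add(-79, -66))))) = Add(Add(-24141, Mul(Pow(2, Rational(1, 2)), Mul(I, Pow(6, Rational(1, 2))))), Add(390, Pow(Mul(15, -145), 2), Mul(-83, Mul(15, -145)))) = Add(Add(-24141, Mul(2, I, Pow(3, Rational(1, 2)))), Add(390, Pow(-2175, 2), Mul(-83, -2175))) = Add(Add(-24141, Mul(2, I, Pow(3, Rational(1, 2)))), Add(390, 4730625, 180525)) = Add(Add(-24141, Mul(2, I, Pow(3, Rational(1, 2)))), 4911540) = Add(4887399, Mul(2, I, Pow(3, Rational(1, 2))))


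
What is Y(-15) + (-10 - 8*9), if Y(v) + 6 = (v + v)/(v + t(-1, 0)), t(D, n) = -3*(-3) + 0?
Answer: -83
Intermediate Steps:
t(D, n) = 9 (t(D, n) = 9 + 0 = 9)
Y(v) = -6 + 2*v/(9 + v) (Y(v) = -6 + (v + v)/(v + 9) = -6 + (2*v)/(9 + v) = -6 + 2*v/(9 + v))
Y(-15) + (-10 - 8*9) = 2*(-27 - 2*(-15))/(9 - 15) + (-10 - 8*9) = 2*(-27 + 30)/(-6) + (-10 - 72) = 2*(-⅙)*3 - 82 = -1 - 82 = -83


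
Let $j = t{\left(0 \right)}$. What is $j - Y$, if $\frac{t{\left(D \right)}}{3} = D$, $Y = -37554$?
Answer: $37554$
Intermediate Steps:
$t{\left(D \right)} = 3 D$
$j = 0$ ($j = 3 \cdot 0 = 0$)
$j - Y = 0 - -37554 = 0 + 37554 = 37554$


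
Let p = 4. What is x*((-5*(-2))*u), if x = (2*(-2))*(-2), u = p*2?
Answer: 640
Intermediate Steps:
u = 8 (u = 4*2 = 8)
x = 8 (x = -4*(-2) = 8)
x*((-5*(-2))*u) = 8*(-5*(-2)*8) = 8*(10*8) = 8*80 = 640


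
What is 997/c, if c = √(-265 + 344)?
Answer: 997*√79/79 ≈ 112.17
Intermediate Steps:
c = √79 ≈ 8.8882
997/c = 997/(√79) = 997*(√79/79) = 997*√79/79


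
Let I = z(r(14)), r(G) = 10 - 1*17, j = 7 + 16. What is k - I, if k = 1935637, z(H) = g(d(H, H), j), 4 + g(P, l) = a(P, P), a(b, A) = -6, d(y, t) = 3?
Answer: 1935647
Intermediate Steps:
j = 23
r(G) = -7 (r(G) = 10 - 17 = -7)
g(P, l) = -10 (g(P, l) = -4 - 6 = -10)
z(H) = -10
I = -10
k - I = 1935637 - 1*(-10) = 1935637 + 10 = 1935647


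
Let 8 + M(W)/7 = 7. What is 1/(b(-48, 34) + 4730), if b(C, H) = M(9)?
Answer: 1/4723 ≈ 0.00021173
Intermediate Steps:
M(W) = -7 (M(W) = -56 + 7*7 = -56 + 49 = -7)
b(C, H) = -7
1/(b(-48, 34) + 4730) = 1/(-7 + 4730) = 1/4723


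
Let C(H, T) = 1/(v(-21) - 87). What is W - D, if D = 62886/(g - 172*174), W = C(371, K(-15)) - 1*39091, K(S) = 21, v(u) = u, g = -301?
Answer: -127614877153/3264732 ≈ -39089.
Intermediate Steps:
C(H, T) = -1/108 (C(H, T) = 1/(-21 - 87) = 1/(-108) = -1/108)
W = -4221829/108 (W = -1/108 - 1*39091 = -1/108 - 39091 = -4221829/108 ≈ -39091.)
D = -62886/30229 (D = 62886/(-301 - 172*174) = 62886/(-301 - 29928) = 62886/(-30229) = 62886*(-1/30229) = -62886/30229 ≈ -2.0803)
W - D = -4221829/108 - 1*(-62886/30229) = -4221829/108 + 62886/30229 = -127614877153/3264732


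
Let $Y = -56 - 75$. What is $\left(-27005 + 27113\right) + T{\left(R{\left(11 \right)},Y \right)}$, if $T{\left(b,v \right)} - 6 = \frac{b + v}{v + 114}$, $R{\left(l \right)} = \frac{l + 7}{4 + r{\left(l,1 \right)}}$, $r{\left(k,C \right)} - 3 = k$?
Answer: $\frac{2068}{17} \approx 121.65$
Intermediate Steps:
$Y = -131$
$r{\left(k,C \right)} = 3 + k$
$R{\left(l \right)} = 1$ ($R{\left(l \right)} = \frac{l + 7}{4 + \left(3 + l\right)} = \frac{7 + l}{7 + l} = 1$)
$T{\left(b,v \right)} = 6 + \frac{b + v}{114 + v}$ ($T{\left(b,v \right)} = 6 + \frac{b + v}{v + 114} = 6 + \frac{b + v}{114 + v}$)
$\left(-27005 + 27113\right) + T{\left(R{\left(11 \right)},Y \right)} = \left(-27005 + 27113\right) + \frac{684 + 1 + 7 \left(-131\right)}{114 - 131} = 108 + \frac{684 + 1 - 917}{-17} = 108 - - \frac{232}{17} = 108 + \frac{232}{17} = \frac{2068}{17}$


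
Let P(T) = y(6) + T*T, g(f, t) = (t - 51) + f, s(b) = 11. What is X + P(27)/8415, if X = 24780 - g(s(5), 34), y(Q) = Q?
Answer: 13904995/561 ≈ 24786.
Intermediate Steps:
g(f, t) = -51 + f + t (g(f, t) = (-51 + t) + f = -51 + f + t)
P(T) = 6 + T**2 (P(T) = 6 + T*T = 6 + T**2)
X = 24786 (X = 24780 - (-51 + 11 + 34) = 24780 - 1*(-6) = 24780 + 6 = 24786)
X + P(27)/8415 = 24786 + (6 + 27**2)/8415 = 24786 + (6 + 729)*(1/8415) = 24786 + 735*(1/8415) = 24786 + 49/561 = 13904995/561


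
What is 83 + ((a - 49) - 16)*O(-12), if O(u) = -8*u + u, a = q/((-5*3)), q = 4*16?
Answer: -28677/5 ≈ -5735.4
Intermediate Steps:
q = 64
a = -64/15 (a = 64/((-5*3)) = 64/(-15) = 64*(-1/15) = -64/15 ≈ -4.2667)
O(u) = -7*u
83 + ((a - 49) - 16)*O(-12) = 83 + ((-64/15 - 49) - 16)*(-7*(-12)) = 83 + (-799/15 - 16)*84 = 83 - 1039/15*84 = 83 - 29092/5 = -28677/5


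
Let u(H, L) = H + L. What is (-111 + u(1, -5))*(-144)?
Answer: 16560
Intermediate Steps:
(-111 + u(1, -5))*(-144) = (-111 + (1 - 5))*(-144) = (-111 - 4)*(-144) = -115*(-144) = 16560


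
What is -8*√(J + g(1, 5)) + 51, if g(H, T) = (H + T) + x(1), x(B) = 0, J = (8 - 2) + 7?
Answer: 51 - 8*√19 ≈ 16.129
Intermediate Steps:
J = 13 (J = 6 + 7 = 13)
g(H, T) = H + T (g(H, T) = (H + T) + 0 = H + T)
-8*√(J + g(1, 5)) + 51 = -8*√(13 + (1 + 5)) + 51 = -8*√(13 + 6) + 51 = -8*√19 + 51 = 51 - 8*√19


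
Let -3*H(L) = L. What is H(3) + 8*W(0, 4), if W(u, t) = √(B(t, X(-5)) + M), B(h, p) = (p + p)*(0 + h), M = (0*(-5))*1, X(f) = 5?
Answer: -1 + 16*√10 ≈ 49.596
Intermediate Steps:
M = 0 (M = 0*1 = 0)
H(L) = -L/3
B(h, p) = 2*h*p (B(h, p) = (2*p)*h = 2*h*p)
W(u, t) = √10*√t (W(u, t) = √(2*t*5 + 0) = √(10*t + 0) = √(10*t) = √10*√t)
H(3) + 8*W(0, 4) = -⅓*3 + 8*(√10*√4) = -1 + 8*(√10*2) = -1 + 8*(2*√10) = -1 + 16*√10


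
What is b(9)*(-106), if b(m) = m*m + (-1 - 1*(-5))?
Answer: -9010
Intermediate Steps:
b(m) = 4 + m² (b(m) = m² + (-1 + 5) = m² + 4 = 4 + m²)
b(9)*(-106) = (4 + 9²)*(-106) = (4 + 81)*(-106) = 85*(-106) = -9010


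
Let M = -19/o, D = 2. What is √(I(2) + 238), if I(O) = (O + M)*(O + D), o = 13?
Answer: √40586/13 ≈ 15.497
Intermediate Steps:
M = -19/13 ≈ -1.4615
I(O) = (2 + O)*(-19/13 + O) (I(O) = (O - 19/13)*(O + 2) = (-19/13 + O)*(2 + O) = (2 + O)*(-19/13 + O))
√(I(2) + 238) = √((-38/13 + 2² + (7/13)*2) + 238) = √((-38/13 + 4 + 14/13) + 238) = √(28/13 + 238) = √(3122/13) = √40586/13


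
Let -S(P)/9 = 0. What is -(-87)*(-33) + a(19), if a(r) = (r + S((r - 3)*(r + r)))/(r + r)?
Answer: -5741/2 ≈ -2870.5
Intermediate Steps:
S(P) = 0 (S(P) = -9*0 = 0)
a(r) = 1/2 (a(r) = (r + 0)/(r + r) = r/((2*r)) = r*(1/(2*r)) = 1/2)
-(-87)*(-33) + a(19) = -(-87)*(-33) + 1/2 = -87*33 + 1/2 = -2871 + 1/2 = -5741/2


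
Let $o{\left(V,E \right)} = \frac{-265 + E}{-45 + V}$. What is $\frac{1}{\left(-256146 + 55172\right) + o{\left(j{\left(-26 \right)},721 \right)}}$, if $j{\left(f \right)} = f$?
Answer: $- \frac{71}{14269610} \approx -4.9756 \cdot 10^{-6}$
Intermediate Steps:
$o{\left(V,E \right)} = \frac{-265 + E}{-45 + V}$
$\frac{1}{\left(-256146 + 55172\right) + o{\left(j{\left(-26 \right)},721 \right)}} = \frac{1}{\left(-256146 + 55172\right) + \frac{-265 + 721}{-45 - 26}} = \frac{1}{-200974 + \frac{1}{-71} \cdot 456} = \frac{1}{-200974 - \frac{456}{71}} = \frac{1}{- \frac{14269610}{71}} = - \frac{71}{14269610}$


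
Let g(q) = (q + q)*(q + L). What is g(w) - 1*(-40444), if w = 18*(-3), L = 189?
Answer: 25864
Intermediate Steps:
w = -54
g(q) = 2*q*(189 + q) (g(q) = (q + q)*(q + 189) = (2*q)*(189 + q) = 2*q*(189 + q))
g(w) - 1*(-40444) = 2*(-54)*(189 - 54) - 1*(-40444) = 2*(-54)*135 + 40444 = -14580 + 40444 = 25864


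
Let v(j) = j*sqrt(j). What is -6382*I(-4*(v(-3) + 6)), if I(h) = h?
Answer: 153168 - 76584*I*sqrt(3) ≈ 1.5317e+5 - 1.3265e+5*I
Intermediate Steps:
v(j) = j**(3/2)
-6382*I(-4*(v(-3) + 6)) = -(-25528)*((-3)**(3/2) + 6) = -(-25528)*(-3*I*sqrt(3) + 6) = -(-25528)*(6 - 3*I*sqrt(3)) = -6382*(-24 + 12*I*sqrt(3)) = 153168 - 76584*I*sqrt(3)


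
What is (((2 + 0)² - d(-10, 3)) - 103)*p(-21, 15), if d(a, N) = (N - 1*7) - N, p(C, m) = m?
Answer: -1380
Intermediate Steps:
d(a, N) = -7 (d(a, N) = (N - 7) - N = (-7 + N) - N = -7)
(((2 + 0)² - d(-10, 3)) - 103)*p(-21, 15) = (((2 + 0)² - 1*(-7)) - 103)*15 = ((2² + 7) - 103)*15 = ((4 + 7) - 103)*15 = (11 - 103)*15 = -92*15 = -1380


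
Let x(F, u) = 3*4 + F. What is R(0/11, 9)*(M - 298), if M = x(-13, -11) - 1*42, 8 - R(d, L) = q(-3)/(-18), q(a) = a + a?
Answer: -7843/3 ≈ -2614.3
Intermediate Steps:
x(F, u) = 12 + F
q(a) = 2*a
R(d, L) = 23/3 (R(d, L) = 8 - 2*(-3)/(-18) = 8 - (-6)*(-1)/18 = 8 - 1*⅓ = 8 - ⅓ = 23/3)
M = -43 (M = (12 - 13) - 1*42 = -1 - 42 = -43)
R(0/11, 9)*(M - 298) = 23*(-43 - 298)/3 = (23/3)*(-341) = -7843/3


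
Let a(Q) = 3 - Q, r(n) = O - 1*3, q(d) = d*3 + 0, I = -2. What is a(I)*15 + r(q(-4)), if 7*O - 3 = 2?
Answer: 509/7 ≈ 72.714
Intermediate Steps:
q(d) = 3*d (q(d) = 3*d + 0 = 3*d)
O = 5/7 (O = 3/7 + (⅐)*2 = 3/7 + 2/7 = 5/7 ≈ 0.71429)
r(n) = -16/7 (r(n) = 5/7 - 1*3 = 5/7 - 3 = -16/7)
a(I)*15 + r(q(-4)) = (3 - 1*(-2))*15 - 16/7 = (3 + 2)*15 - 16/7 = 5*15 - 16/7 = 75 - 16/7 = 509/7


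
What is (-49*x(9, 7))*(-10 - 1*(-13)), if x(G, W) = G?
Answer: -1323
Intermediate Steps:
(-49*x(9, 7))*(-10 - 1*(-13)) = (-49*9)*(-10 - 1*(-13)) = -441*(-10 + 13) = -441*3 = -1323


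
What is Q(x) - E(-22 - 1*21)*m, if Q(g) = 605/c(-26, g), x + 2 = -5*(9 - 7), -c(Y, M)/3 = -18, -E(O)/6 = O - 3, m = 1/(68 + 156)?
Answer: 15077/1512 ≈ 9.9716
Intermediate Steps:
m = 1/224 ≈ 0.0044643
E(O) = 18 - 6*O (E(O) = -6*(O - 3) = -6*(-3 + O) = 18 - 6*O)
c(Y, M) = 54 (c(Y, M) = -3*(-18) = 54)
x = -12 (x = -2 - 5*(9 - 7) = -2 - 5*2 = -2 - 10 = -12)
Q(g) = 605/54
Q(x) - E(-22 - 1*21)*m = 605/54 - (18 - 6*(-22 - 1*21))/224 = 605/54 - (18 - 6*(-22 - 21))/224 = 605/54 - (18 - 6*(-43))/224 = 605/54 - (18 + 258)/224 = 605/54 - 276/224 = 605/54 - 1*69/56 = 605/54 - 69/56 = 15077/1512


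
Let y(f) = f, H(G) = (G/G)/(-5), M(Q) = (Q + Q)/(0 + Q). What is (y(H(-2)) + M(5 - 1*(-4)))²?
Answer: 81/25 ≈ 3.2400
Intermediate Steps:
M(Q) = 2 (M(Q) = (2*Q)/Q = 2)
H(G) = -⅕ (H(G) = 1*(-⅕) = -⅕)
(y(H(-2)) + M(5 - 1*(-4)))² = (-⅕ + 2)² = (9/5)² = 81/25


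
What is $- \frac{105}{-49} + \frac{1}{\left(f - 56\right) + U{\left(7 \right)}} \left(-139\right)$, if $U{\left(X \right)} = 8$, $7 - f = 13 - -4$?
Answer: $\frac{1843}{406} \approx 4.5394$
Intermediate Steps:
$f = -10$ ($f = 7 - \left(13 - -4\right) = 7 - \left(13 + 4\right) = 7 - 17 = -10$)
$- \frac{105}{-49} + \frac{1}{\left(f - 56\right) + U{\left(7 \right)}} \left(-139\right) = - \frac{105}{-49} + \frac{1}{\left(-10 - 56\right) + 8} \left(-139\right) = \left(-105\right) \left(- \frac{1}{49}\right) + \frac{1}{-66 + 8} \left(-139\right) = \frac{15}{7} + \frac{1}{-58} \left(-139\right) = \frac{15}{7} - - \frac{139}{58} = \frac{15}{7} + \frac{139}{58} = \frac{1843}{406}$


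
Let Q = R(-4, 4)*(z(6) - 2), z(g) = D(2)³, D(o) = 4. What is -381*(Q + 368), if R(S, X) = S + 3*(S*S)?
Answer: -1179576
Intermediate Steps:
R(S, X) = S + 3*S²
z(g) = 64 (z(g) = 4³ = 64)
Q = 2728 (Q = (-4*(1 + 3*(-4)))*(64 - 2) = -4*(1 - 12)*62 = -4*(-11)*62 = 44*62 = 2728)
-381*(Q + 368) = -381*(2728 + 368) = -381*3096 = -1179576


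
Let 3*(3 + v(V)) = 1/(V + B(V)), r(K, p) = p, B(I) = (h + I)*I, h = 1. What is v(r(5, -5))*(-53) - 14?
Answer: 6472/45 ≈ 143.82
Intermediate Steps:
B(I) = I*(1 + I) (B(I) = (1 + I)*I = I*(1 + I))
v(V) = -3 + 1/(3*(V + V*(1 + V)))
v(r(5, -5))*(-53) - 14 = ((1/3)*(1 - 18*(-5) - 9*(-5)**2)/(-5*(2 - 5)))*(-53) - 14 = ((1/3)*(-1/5)*(1 + 90 - 9*25)/(-3))*(-53) - 14 = ((1/3)*(-1/5)*(-1/3)*(1 + 90 - 225))*(-53) - 14 = ((1/3)*(-1/5)*(-1/3)*(-134))*(-53) - 14 = -134/45*(-53) - 14 = 7102/45 - 14 = 6472/45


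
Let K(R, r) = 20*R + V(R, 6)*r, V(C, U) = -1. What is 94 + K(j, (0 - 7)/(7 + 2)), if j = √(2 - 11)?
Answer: 853/9 + 60*I ≈ 94.778 + 60.0*I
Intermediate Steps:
j = 3*I (j = √(-9) = 3*I ≈ 3.0*I)
K(R, r) = -r + 20*R (K(R, r) = 20*R - r = -r + 20*R)
94 + K(j, (0 - 7)/(7 + 2)) = 94 + (-(0 - 7)/(7 + 2) + 20*(3*I)) = 94 + (-(-7)/9 + 60*I) = 94 + (-1*(-7/9) + 60*I) = 94 + (7/9 + 60*I) = 853/9 + 60*I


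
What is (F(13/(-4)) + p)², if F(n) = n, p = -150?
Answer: 375769/16 ≈ 23486.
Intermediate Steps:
(F(13/(-4)) + p)² = (13/(-4) - 150)² = (13*(-¼) - 150)² = (-13/4 - 150)² = (-613/4)² = 375769/16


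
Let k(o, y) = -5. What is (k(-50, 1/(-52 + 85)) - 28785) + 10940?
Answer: -17850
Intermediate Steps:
(k(-50, 1/(-52 + 85)) - 28785) + 10940 = (-5 - 28785) + 10940 = -28790 + 10940 = -17850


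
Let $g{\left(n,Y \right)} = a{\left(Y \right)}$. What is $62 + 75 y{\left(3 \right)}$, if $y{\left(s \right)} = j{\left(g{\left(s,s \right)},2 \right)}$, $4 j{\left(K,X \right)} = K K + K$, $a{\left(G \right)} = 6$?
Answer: $\frac{1699}{2} \approx 849.5$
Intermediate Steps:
$g{\left(n,Y \right)} = 6$
$j{\left(K,X \right)} = \frac{K}{4} + \frac{K^{2}}{4}$ ($j{\left(K,X \right)} = \frac{K K + K}{4} = \frac{K^{2} + K}{4} = \frac{K + K^{2}}{4} = \frac{K}{4} + \frac{K^{2}}{4}$)
$y{\left(s \right)} = \frac{21}{2}$ ($y{\left(s \right)} = \frac{1}{4} \cdot 6 \left(1 + 6\right) = \frac{1}{4} \cdot 6 \cdot 7 = \frac{21}{2}$)
$62 + 75 y{\left(3 \right)} = 62 + 75 \cdot \frac{21}{2} = 62 + \frac{1575}{2} = \frac{1699}{2}$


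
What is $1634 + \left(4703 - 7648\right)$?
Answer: $-1311$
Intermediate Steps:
$1634 + \left(4703 - 7648\right) = 1634 - 2945 = -1311$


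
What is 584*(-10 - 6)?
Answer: -9344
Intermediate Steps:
584*(-10 - 6) = 584*(-16) = -9344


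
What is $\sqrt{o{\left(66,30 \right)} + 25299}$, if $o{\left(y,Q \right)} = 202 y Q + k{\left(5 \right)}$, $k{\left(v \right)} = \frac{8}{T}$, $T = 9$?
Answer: $\frac{\sqrt{3827339}}{3} \approx 652.12$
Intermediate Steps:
$k{\left(v \right)} = \frac{8}{9}$
$o{\left(y,Q \right)} = \frac{8}{9} + 202 Q y$ ($o{\left(y,Q \right)} = 202 y Q + \frac{8}{9} = 202 Q y + \frac{8}{9} = \frac{8}{9} + 202 Q y$)
$\sqrt{o{\left(66,30 \right)} + 25299} = \sqrt{\left(\frac{8}{9} + 202 \cdot 30 \cdot 66\right) + 25299} = \sqrt{\left(\frac{8}{9} + 399960\right) + 25299} = \sqrt{\frac{3599648}{9} + 25299} = \sqrt{\frac{3827339}{9}} = \frac{\sqrt{3827339}}{3}$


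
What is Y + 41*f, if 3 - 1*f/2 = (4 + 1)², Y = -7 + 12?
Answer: -1799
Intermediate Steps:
Y = 5
f = -44 (f = 6 - 2*(4 + 1)² = 6 - 2*5² = 6 - 2*25 = 6 - 50 = -44)
Y + 41*f = 5 + 41*(-44) = 5 - 1804 = -1799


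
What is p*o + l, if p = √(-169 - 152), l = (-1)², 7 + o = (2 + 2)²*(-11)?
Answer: 1 - 183*I*√321 ≈ 1.0 - 3278.7*I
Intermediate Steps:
o = -183 (o = -7 + (2 + 2)²*(-11) = -7 + 4²*(-11) = -7 + 16*(-11) = -7 - 176 = -183)
l = 1
p = I*√321 (p = √(-321) = I*√321 ≈ 17.916*I)
p*o + l = (I*√321)*(-183) + 1 = -183*I*√321 + 1 = 1 - 183*I*√321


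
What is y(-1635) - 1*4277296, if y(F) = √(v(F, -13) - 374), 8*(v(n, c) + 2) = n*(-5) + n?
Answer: -4277296 + √1766/2 ≈ -4.2773e+6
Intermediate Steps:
v(n, c) = -2 - n/2 (v(n, c) = -2 + (n*(-5) + n)/8 = -2 + (-5*n + n)/8 = -2 + (-4*n)/8 = -2 - n/2)
y(F) = √(-376 - F/2) (y(F) = √((-2 - F/2) - 374) = √(-376 - F/2))
y(-1635) - 1*4277296 = √(-1504 - 2*(-1635))/2 - 1*4277296 = √(-1504 + 3270)/2 - 4277296 = √1766/2 - 4277296 = -4277296 + √1766/2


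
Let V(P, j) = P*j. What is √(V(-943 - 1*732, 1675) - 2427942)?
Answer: I*√5233567 ≈ 2287.7*I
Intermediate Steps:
√(V(-943 - 1*732, 1675) - 2427942) = √((-943 - 1*732)*1675 - 2427942) = √((-943 - 732)*1675 - 2427942) = √(-1675*1675 - 2427942) = √(-2805625 - 2427942) = √(-5233567) = I*√5233567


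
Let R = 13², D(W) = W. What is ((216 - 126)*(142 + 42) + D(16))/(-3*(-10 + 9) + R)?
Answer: 4144/43 ≈ 96.372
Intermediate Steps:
R = 169
((216 - 126)*(142 + 42) + D(16))/(-3*(-10 + 9) + R) = ((216 - 126)*(142 + 42) + 16)/(-3*(-10 + 9) + 169) = (90*184 + 16)/(-3*(-1) + 169) = (16560 + 16)/(3 + 169) = 16576/172 = 16576*(1/172) = 4144/43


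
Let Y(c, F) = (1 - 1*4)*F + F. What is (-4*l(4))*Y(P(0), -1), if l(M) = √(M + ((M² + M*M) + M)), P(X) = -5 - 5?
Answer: -16*√10 ≈ -50.596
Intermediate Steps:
P(X) = -10
l(M) = √(2*M + 2*M²) (l(M) = √(M + ((M² + M²) + M)) = √(M + (2*M² + M)) = √(M + (M + 2*M²)) = √(2*M + 2*M²))
Y(c, F) = -2*F (Y(c, F) = (1 - 4)*F + F = -3*F + F = -2*F)
(-4*l(4))*Y(P(0), -1) = (-4*√2*√(4*(1 + 4)))*(-2*(-1)) = -4*√2*√(4*5)*2 = -4*√2*√20*2 = -4*√2*2*√5*2 = -8*√10*2 = -16*√10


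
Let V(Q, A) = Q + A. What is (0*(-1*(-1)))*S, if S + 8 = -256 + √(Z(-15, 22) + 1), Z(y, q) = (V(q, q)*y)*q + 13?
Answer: 0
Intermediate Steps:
V(Q, A) = A + Q
Z(y, q) = 13 + 2*y*q² (Z(y, q) = ((q + q)*y)*q + 13 = ((2*q)*y)*q + 13 = (2*q*y)*q + 13 = 2*y*q² + 13 = 13 + 2*y*q²)
S = -264 + I*√14506 (S = -8 + (-256 + √((13 + 2*(-15)*22²) + 1)) = -8 + (-256 + √((13 + 2*(-15)*484) + 1)) = -8 + (-256 + √((13 - 14520) + 1)) = -8 + (-256 + √(-14507 + 1)) = -8 + (-256 + √(-14506)) = -8 + (-256 + I*√14506) = -264 + I*√14506 ≈ -264.0 + 120.44*I)
(0*(-1*(-1)))*S = (0*(-1*(-1)))*(-264 + I*√14506) = (0*1)*(-264 + I*√14506) = 0*(-264 + I*√14506) = 0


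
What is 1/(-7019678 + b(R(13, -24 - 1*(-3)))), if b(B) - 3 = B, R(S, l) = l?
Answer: -1/7019696 ≈ -1.4246e-7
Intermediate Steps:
b(B) = 3 + B
1/(-7019678 + b(R(13, -24 - 1*(-3)))) = 1/(-7019678 + (3 + (-24 - 1*(-3)))) = 1/(-7019678 + (3 + (-24 + 3))) = 1/(-7019678 + (3 - 21)) = 1/(-7019678 - 18) = 1/(-7019696) = -1/7019696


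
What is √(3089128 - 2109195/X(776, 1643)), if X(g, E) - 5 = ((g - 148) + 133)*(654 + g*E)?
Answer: √2911047038098497365398687/970748347 ≈ 1757.6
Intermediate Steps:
X(g, E) = 5 + (-15 + g)*(654 + E*g) (X(g, E) = 5 + ((g - 148) + 133)*(654 + g*E) = 5 + ((-148 + g) + 133)*(654 + E*g) = 5 + (-15 + g)*(654 + E*g))
√(3089128 - 2109195/X(776, 1643)) = √(3089128 - 2109195/(-9805 + 654*776 + 1643*776² - 15*1643*776)) = √(3089128 - 2109195/(-9805 + 507504 + 1643*602176 - 19124520)) = √(3089128 - 2109195/(-9805 + 507504 + 989375168 - 19124520)) = √(3089128 - 2109195/970748347) = √(2998765897562221/970748347) = √2911047038098497365398687/970748347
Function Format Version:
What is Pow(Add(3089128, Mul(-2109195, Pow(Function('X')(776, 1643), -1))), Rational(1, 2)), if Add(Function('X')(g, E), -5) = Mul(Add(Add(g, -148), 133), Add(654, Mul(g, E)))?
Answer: Mul(Rational(1, 970748347), Pow(2911047038098497365398687, Rational(1, 2))) ≈ 1757.6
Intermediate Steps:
Function('X')(g, E) = Add(5, Mul(Add(-15, g), Add(654, Mul(E, g)))) (Function('X')(g, E) = Add(5, Mul(Add(Add(g, -148), 133), Add(654, Mul(g, E)))) = Add(5, Mul(Add(Add(-148, g), 133), Add(654, Mul(E, g)))) = Add(5, Mul(Add(-15, g), Add(654, Mul(E, g)))))
Pow(Add(3089128, Mul(-2109195, Pow(Function('X')(776, 1643), -1))), Rational(1, 2)) = Pow(Add(3089128, Mul(-2109195, Pow(Add(-9805, Mul(654, 776), Mul(1643, Pow(776, 2)), Mul(-15, 1643, 776)), -1))), Rational(1, 2)) = Pow(Add(3089128, Mul(-2109195, Pow(Add(-9805, 507504, Mul(1643, 602176), -19124520), -1))), Rational(1, 2)) = Pow(Add(3089128, Mul(-2109195, Pow(Add(-9805, 507504, 989375168, -19124520), -1))), Rational(1, 2)) = Pow(Add(3089128, Mul(-2109195, Pow(970748347, -1))), Rational(1, 2)) = Pow(Add(3089128, Mul(-2109195, Rational(1, 970748347))), Rational(1, 2)) = Pow(Add(3089128, Rational(-2109195, 970748347)), Rational(1, 2)) = Pow(Rational(2998765897562221, 970748347), Rational(1, 2)) = Mul(Rational(1, 970748347), Pow(2911047038098497365398687, Rational(1, 2)))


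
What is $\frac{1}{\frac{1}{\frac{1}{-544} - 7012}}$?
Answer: $- \frac{3814529}{544} \approx -7012.0$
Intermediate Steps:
$\frac{1}{\frac{1}{\frac{1}{-544} - 7012}} = \frac{1}{\frac{1}{- \frac{1}{544} - 7012}} = \frac{1}{\frac{1}{- \frac{3814529}{544}}} = \frac{1}{- \frac{544}{3814529}} = - \frac{3814529}{544}$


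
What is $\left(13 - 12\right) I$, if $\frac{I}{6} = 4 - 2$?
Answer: $12$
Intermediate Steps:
$I = 12$ ($I = 6 \left(4 - 2\right) = 6 \cdot 2 = 12$)
$\left(13 - 12\right) I = \left(13 - 12\right) 12 = 1 \cdot 12 = 12$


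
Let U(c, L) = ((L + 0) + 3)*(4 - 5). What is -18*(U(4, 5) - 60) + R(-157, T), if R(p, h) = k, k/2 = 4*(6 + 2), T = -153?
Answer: 1288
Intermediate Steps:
U(c, L) = -3 - L (U(c, L) = (L + 3)*(-1) = (3 + L)*(-1) = -3 - L)
k = 64 (k = 2*(4*(6 + 2)) = 2*(4*8) = 2*32 = 64)
R(p, h) = 64
-18*(U(4, 5) - 60) + R(-157, T) = -18*((-3 - 1*5) - 60) + 64 = -18*((-3 - 5) - 60) + 64 = -18*(-8 - 60) + 64 = -18*(-68) + 64 = 1224 + 64 = 1288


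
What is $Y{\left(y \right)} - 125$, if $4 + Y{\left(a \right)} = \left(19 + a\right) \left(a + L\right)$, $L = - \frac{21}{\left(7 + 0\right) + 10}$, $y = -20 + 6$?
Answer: $- \frac{3488}{17} \approx -205.18$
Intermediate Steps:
$y = -14$
$L = - \frac{21}{17}$ ($L = - \frac{21}{7 + 10} = - \frac{21}{17} \approx -1.2353$)
$Y{\left(a \right)} = -4 + \left(19 + a\right) \left(- \frac{21}{17} + a\right)$ ($Y{\left(a \right)} = -4 + \left(19 + a\right) \left(a - \frac{21}{17}\right) = -4 + \left(19 + a\right) \left(- \frac{21}{17} + a\right)$)
$Y{\left(y \right)} - 125 = \left(- \frac{467}{17} + \left(-14\right)^{2} + \frac{302}{17} \left(-14\right)\right) - 125 = \left(- \frac{467}{17} + 196 - \frac{4228}{17}\right) - 125 = - \frac{1363}{17} - 125 = - \frac{3488}{17}$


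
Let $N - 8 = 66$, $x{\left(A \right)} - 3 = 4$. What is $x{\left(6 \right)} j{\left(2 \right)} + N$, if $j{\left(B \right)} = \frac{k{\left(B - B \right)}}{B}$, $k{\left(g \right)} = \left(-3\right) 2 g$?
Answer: $74$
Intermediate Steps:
$x{\left(A \right)} = 7$ ($x{\left(A \right)} = 3 + 4 = 7$)
$k{\left(g \right)} = - 6 g$
$N = 74$ ($N = 8 + 66 = 74$)
$j{\left(B \right)} = 0$ ($j{\left(B \right)} = \frac{\left(-6\right) \left(B - B\right)}{B} = \frac{\left(-6\right) 0}{B} = \frac{0}{B} = 0$)
$x{\left(6 \right)} j{\left(2 \right)} + N = 7 \cdot 0 + 74 = 0 + 74 = 74$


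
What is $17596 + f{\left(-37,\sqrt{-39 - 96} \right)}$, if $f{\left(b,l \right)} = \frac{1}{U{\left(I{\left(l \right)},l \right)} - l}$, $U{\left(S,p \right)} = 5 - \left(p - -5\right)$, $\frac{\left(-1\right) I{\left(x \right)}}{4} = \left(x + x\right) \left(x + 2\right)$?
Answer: $17596 + \frac{i \sqrt{15}}{90} \approx 17596.0 + 0.043033 i$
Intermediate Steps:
$I{\left(x \right)} = - 8 x \left(2 + x\right)$ ($I{\left(x \right)} = - 4 \left(x + x\right) \left(x + 2\right) = - 4 \cdot 2 x \left(2 + x\right) = - 8 x \left(2 + x\right)$)
$U{\left(S,p \right)} = - p$ ($U{\left(S,p \right)} = 5 - \left(p + 5\right) = 5 - \left(5 + p\right) = - p$)
$f{\left(b,l \right)} = - \frac{1}{2 l}$ ($f{\left(b,l \right)} = \frac{1}{- l - l} = \frac{1}{\left(-2\right) l} = - \frac{1}{2 l}$)
$17596 + f{\left(-37,\sqrt{-39 - 96} \right)} = 17596 - \frac{1}{2 \sqrt{-39 - 96}} = 17596 - \frac{1}{2 \sqrt{-135}} = 17596 - \frac{1}{2 \cdot 3 i \sqrt{15}} = 17596 - \frac{\left(- \frac{1}{45}\right) i \sqrt{15}}{2} = 17596 + \frac{i \sqrt{15}}{90}$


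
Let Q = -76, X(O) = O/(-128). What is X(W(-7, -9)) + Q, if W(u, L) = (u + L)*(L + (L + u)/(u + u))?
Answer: -4311/56 ≈ -76.982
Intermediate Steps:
W(u, L) = (L + u)*(L + (L + u)/(2*u)) (W(u, L) = (L + u)*(L + (L + u)/((2*u))) = (L + u)*(L + (L + u)*(1/(2*u))) = (L + u)*(L + (L + u)/(2*u)))
X(O) = -O/128 (X(O) = O*(-1/128) = -O/128)
X(W(-7, -9)) + Q = -(-9 + (-9)**2 + (1/2)*(-7) - 9*(-7) + (1/2)*(-9)**2/(-7))/128 - 76 = -(-9 + 81 - 7/2 + 63 + (1/2)*81*(-1/7))/128 - 76 = -(-9 + 81 - 7/2 + 63 - 81/14)/128 - 76 = -1/128*880/7 - 76 = -55/56 - 76 = -4311/56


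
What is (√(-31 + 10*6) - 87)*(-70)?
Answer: 6090 - 70*√29 ≈ 5713.0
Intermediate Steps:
(√(-31 + 10*6) - 87)*(-70) = (√(-31 + 60) - 87)*(-70) = (√29 - 87)*(-70) = (-87 + √29)*(-70) = 6090 - 70*√29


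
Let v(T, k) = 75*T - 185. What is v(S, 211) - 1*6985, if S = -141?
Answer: -17745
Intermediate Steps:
v(T, k) = -185 + 75*T
v(S, 211) - 1*6985 = (-185 + 75*(-141)) - 1*6985 = (-185 - 10575) - 6985 = -10760 - 6985 = -17745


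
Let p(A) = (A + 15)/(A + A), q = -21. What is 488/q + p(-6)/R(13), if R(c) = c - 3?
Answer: -19583/840 ≈ -23.313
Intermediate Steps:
R(c) = -3 + c
p(A) = (15 + A)/(2*A) (p(A) = (15 + A)/((2*A)) = (15 + A)*(1/(2*A)) = (15 + A)/(2*A))
488/q + p(-6)/R(13) = 488/(-21) + ((½)*(15 - 6)/(-6))/(-3 + 13) = 488*(-1/21) + ((½)*(-⅙)*9)/10 = -488/21 - ¾*⅒ = -488/21 - 3/40 = -19583/840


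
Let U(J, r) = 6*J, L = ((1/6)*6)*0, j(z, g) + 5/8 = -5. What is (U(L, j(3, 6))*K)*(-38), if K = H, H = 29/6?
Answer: 0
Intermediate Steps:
H = 29/6 (H = 29*(⅙) = 29/6 ≈ 4.8333)
j(z, g) = -45/8 (j(z, g) = -5/8 - 5 = -45/8)
K = 29/6 ≈ 4.8333
L = 0 (L = ((1*(⅙))*6)*0 = ((⅙)*6)*0 = 1*0 = 0)
(U(L, j(3, 6))*K)*(-38) = ((6*0)*(29/6))*(-38) = (0*(29/6))*(-38) = 0*(-38) = 0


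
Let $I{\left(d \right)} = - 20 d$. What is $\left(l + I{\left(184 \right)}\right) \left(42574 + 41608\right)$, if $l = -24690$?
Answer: $-2388243340$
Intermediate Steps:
$\left(l + I{\left(184 \right)}\right) \left(42574 + 41608\right) = \left(-24690 - 3680\right) \left(42574 + 41608\right) = \left(-24690 - 3680\right) 84182 = \left(-28370\right) 84182 = -2388243340$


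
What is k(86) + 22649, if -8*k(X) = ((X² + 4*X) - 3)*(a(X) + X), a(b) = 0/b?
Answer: -242095/4 ≈ -60524.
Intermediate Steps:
a(b) = 0
k(X) = -X*(-3 + X² + 4*X)/8 (k(X) = -((X² + 4*X) - 3)*(0 + X)/8 = -(-3 + X² + 4*X)*X/8 = -X*(-3 + X² + 4*X)/8)
k(86) + 22649 = (⅛)*86*(3 - 1*86² - 4*86) + 22649 = (⅛)*86*(3 - 1*7396 - 344) + 22649 = (⅛)*86*(3 - 7396 - 344) + 22649 = (⅛)*86*(-7737) + 22649 = -332691/4 + 22649 = -242095/4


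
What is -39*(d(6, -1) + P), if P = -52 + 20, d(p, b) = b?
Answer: 1287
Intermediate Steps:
P = -32
-39*(d(6, -1) + P) = -39*(-1 - 32) = -39*(-33) = 1287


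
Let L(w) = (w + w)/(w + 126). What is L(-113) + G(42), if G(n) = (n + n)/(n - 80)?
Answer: -4840/247 ≈ -19.595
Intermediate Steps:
L(w) = 2*w/(126 + w) (L(w) = (2*w)/(126 + w) = 2*w/(126 + w))
G(n) = 2*n/(-80 + n) (G(n) = (2*n)/(-80 + n) = 2*n/(-80 + n))
L(-113) + G(42) = 2*(-113)/(126 - 113) + 2*42/(-80 + 42) = 2*(-113)/13 + 2*42/(-38) = 2*(-113)*(1/13) + 2*42*(-1/38) = -226/13 - 42/19 = -4840/247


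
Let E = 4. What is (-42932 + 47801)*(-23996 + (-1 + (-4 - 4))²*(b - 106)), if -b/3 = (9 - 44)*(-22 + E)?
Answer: -904036968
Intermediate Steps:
b = -1890 (b = -3*(9 - 44)*(-22 + 4) = -(-105)*(-18) = -3*630 = -1890)
(-42932 + 47801)*(-23996 + (-1 + (-4 - 4))²*(b - 106)) = (-42932 + 47801)*(-23996 + (-1 + (-4 - 4))²*(-1890 - 106)) = 4869*(-23996 + (-1 - 8)²*(-1996)) = 4869*(-23996 + (-9)²*(-1996)) = 4869*(-23996 + 81*(-1996)) = 4869*(-23996 - 161676) = 4869*(-185672) = -904036968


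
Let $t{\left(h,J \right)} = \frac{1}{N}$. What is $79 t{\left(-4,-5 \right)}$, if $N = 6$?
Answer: $\frac{79}{6} \approx 13.167$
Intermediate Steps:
$t{\left(h,J \right)} = \frac{1}{6}$
$79 t{\left(-4,-5 \right)} = 79 \cdot \frac{1}{6} = \frac{79}{6}$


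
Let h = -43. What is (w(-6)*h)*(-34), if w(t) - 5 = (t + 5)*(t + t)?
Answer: 24854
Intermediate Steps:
w(t) = 5 + 2*t*(5 + t) (w(t) = 5 + (t + 5)*(t + t) = 5 + (5 + t)*(2*t) = 5 + 2*t*(5 + t))
(w(-6)*h)*(-34) = ((5 + 2*(-6)² + 10*(-6))*(-43))*(-34) = ((5 + 2*36 - 60)*(-43))*(-34) = ((5 + 72 - 60)*(-43))*(-34) = (17*(-43))*(-34) = -731*(-34) = 24854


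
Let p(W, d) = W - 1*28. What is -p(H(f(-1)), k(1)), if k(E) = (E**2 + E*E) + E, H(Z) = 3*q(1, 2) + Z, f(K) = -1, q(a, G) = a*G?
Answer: 23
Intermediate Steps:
q(a, G) = G*a
H(Z) = 6 + Z (H(Z) = 3*(2*1) + Z = 3*2 + Z = 6 + Z)
k(E) = E + 2*E**2 (k(E) = (E**2 + E**2) + E = 2*E**2 + E = E + 2*E**2)
p(W, d) = -28 + W (p(W, d) = W - 28 = -28 + W)
-p(H(f(-1)), k(1)) = -(-28 + (6 - 1)) = -(-28 + 5) = -1*(-23) = 23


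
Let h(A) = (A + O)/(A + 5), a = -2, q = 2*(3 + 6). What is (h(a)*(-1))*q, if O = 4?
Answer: -12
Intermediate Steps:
q = 18 (q = 2*9 = 18)
h(A) = (4 + A)/(5 + A) (h(A) = (A + 4)/(A + 5) = (4 + A)/(5 + A))
(h(a)*(-1))*q = (((4 - 2)/(5 - 2))*(-1))*18 = ((2/3)*(-1))*18 = (((⅓)*2)*(-1))*18 = ((⅔)*(-1))*18 = -⅔*18 = -12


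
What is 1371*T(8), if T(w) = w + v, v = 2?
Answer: 13710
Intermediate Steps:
T(w) = 2 + w (T(w) = w + 2 = 2 + w)
1371*T(8) = 1371*(2 + 8) = 1371*10 = 13710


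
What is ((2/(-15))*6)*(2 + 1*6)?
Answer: -32/5 ≈ -6.4000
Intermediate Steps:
((2/(-15))*6)*(2 + 1*6) = ((2*(-1/15))*6)*(2 + 6) = -2/15*6*8 = -⅘*8 = -32/5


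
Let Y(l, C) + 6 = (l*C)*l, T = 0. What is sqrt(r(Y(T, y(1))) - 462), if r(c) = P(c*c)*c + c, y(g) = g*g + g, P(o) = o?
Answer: 6*I*sqrt(19) ≈ 26.153*I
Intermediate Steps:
y(g) = g + g**2 (y(g) = g**2 + g = g + g**2)
Y(l, C) = -6 + C*l**2 (Y(l, C) = -6 + (l*C)*l = -6 + (C*l)*l = -6 + C*l**2)
r(c) = c + c**3 (r(c) = (c*c)*c + c = c**2*c + c = c**3 + c = c + c**3)
sqrt(r(Y(T, y(1))) - 462) = sqrt(((-6 + (1*(1 + 1))*0**2) + (-6 + (1*(1 + 1))*0**2)**3) - 462) = sqrt(((-6 + (1*2)*0) + (-6 + (1*2)*0)**3) - 462) = sqrt(((-6 + 2*0) + (-6 + 2*0)**3) - 462) = sqrt(((-6 + 0) + (-6 + 0)**3) - 462) = sqrt((-6 + (-6)**3) - 462) = sqrt((-6 - 216) - 462) = sqrt(-222 - 462) = sqrt(-684) = 6*I*sqrt(19)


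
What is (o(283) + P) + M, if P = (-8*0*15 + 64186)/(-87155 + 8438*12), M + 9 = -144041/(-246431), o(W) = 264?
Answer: 903954042712/3474923531 ≈ 260.14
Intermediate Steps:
M = -2073838/246431 (M = -9 - 144041/(-246431) = -9 - 144041*(-1/246431) = -9 + 144041/246431 = -2073838/246431 ≈ -8.4155)
P = 64186/14101 (P = (0*15 + 64186)/(-87155 + 101256) = (0 + 64186)/14101 = 64186*(1/14101) = 64186/14101 ≈ 4.5519)
(o(283) + P) + M = (264 + 64186/14101) - 2073838/246431 = 3786850/14101 - 2073838/246431 = 903954042712/3474923531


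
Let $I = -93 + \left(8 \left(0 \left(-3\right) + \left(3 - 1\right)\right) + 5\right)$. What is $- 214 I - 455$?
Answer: $14953$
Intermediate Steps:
$I = -72$ ($I = -93 + \left(8 \left(0 + \left(3 - 1\right)\right) + 5\right) = -93 + \left(8 \left(0 + 2\right) + 5\right) = -93 + \left(8 \cdot 2 + 5\right) = -93 + \left(16 + 5\right) = -93 + 21 = -72$)
$- 214 I - 455 = \left(-214\right) \left(-72\right) - 455 = 15408 - 455 = 14953$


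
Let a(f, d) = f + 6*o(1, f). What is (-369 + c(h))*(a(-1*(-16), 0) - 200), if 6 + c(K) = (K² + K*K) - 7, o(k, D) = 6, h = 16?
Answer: -19240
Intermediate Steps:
c(K) = -13 + 2*K² (c(K) = -6 + ((K² + K*K) - 7) = -6 + ((K² + K²) - 7) = -6 + (2*K² - 7) = -6 + (-7 + 2*K²) = -13 + 2*K²)
a(f, d) = 36 + f (a(f, d) = f + 6*6 = f + 36 = 36 + f)
(-369 + c(h))*(a(-1*(-16), 0) - 200) = (-369 + (-13 + 2*16²))*((36 - 1*(-16)) - 200) = (-369 + (-13 + 2*256))*((36 + 16) - 200) = (-369 + (-13 + 512))*(52 - 200) = (-369 + 499)*(-148) = 130*(-148) = -19240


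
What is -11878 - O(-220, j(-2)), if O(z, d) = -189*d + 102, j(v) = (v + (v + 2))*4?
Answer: -13492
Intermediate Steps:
j(v) = 8 + 8*v (j(v) = (v + (2 + v))*4 = (2 + 2*v)*4 = 8 + 8*v)
O(z, d) = 102 - 189*d
-11878 - O(-220, j(-2)) = -11878 - (102 - 189*(8 + 8*(-2))) = -11878 - (102 - 189*(8 - 16)) = -11878 - (102 - 189*(-8)) = -11878 - (102 + 1512) = -11878 - 1*1614 = -11878 - 1614 = -13492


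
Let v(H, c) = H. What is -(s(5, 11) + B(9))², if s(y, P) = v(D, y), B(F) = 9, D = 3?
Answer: -144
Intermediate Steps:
s(y, P) = 3
-(s(5, 11) + B(9))² = -(3 + 9)² = -1*12² = -1*144 = -144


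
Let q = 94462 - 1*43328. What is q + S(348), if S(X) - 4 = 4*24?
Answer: 51234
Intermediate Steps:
S(X) = 100 (S(X) = 4 + 4*24 = 4 + 96 = 100)
q = 51134 (q = 94462 - 43328 = 51134)
q + S(348) = 51134 + 100 = 51234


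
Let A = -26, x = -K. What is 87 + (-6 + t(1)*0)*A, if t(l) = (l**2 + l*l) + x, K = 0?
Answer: 243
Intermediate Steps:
x = 0 (x = -1*0 = 0)
t(l) = 2*l**2 (t(l) = (l**2 + l*l) + 0 = (l**2 + l**2) + 0 = 2*l**2 + 0 = 2*l**2)
87 + (-6 + t(1)*0)*A = 87 + (-6 + (2*1**2)*0)*(-26) = 87 + (-6 + (2*1)*0)*(-26) = 87 + (-6 + 2*0)*(-26) = 87 + (-6 + 0)*(-26) = 87 - 6*(-26) = 87 + 156 = 243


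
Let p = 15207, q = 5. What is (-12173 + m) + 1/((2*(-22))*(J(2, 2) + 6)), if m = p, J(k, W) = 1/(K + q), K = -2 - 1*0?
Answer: 2536421/836 ≈ 3034.0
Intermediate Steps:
K = -2 (K = -2 + 0 = -2)
J(k, W) = ⅓ (J(k, W) = 1/(-2 + 5) = 1/3 = ⅓)
m = 15207
(-12173 + m) + 1/((2*(-22))*(J(2, 2) + 6)) = (-12173 + 15207) + 1/((2*(-22))*(⅓ + 6)) = 3034 + 1/(-44*19/3) = 3034 + 1/(-836/3) = 3034 - 3/836 = 2536421/836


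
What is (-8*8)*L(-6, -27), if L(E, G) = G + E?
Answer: 2112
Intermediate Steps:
L(E, G) = E + G
(-8*8)*L(-6, -27) = (-8*8)*(-6 - 27) = -64*(-33) = 2112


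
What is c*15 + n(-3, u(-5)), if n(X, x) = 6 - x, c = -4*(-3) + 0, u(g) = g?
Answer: 191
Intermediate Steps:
c = 12 (c = 12 + 0 = 12)
c*15 + n(-3, u(-5)) = 12*15 + (6 - 1*(-5)) = 180 + (6 + 5) = 180 + 11 = 191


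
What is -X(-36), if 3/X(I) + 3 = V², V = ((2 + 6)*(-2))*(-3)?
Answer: -1/767 ≈ -0.0013038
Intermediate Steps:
V = 48 (V = (8*(-2))*(-3) = -16*(-3) = 48)
X(I) = 1/767 (X(I) = 3/(-3 + 48²) = 3/(-3 + 2304) = 3/2301 = 3*(1/2301) = 1/767)
-X(-36) = -1*1/767 = -1/767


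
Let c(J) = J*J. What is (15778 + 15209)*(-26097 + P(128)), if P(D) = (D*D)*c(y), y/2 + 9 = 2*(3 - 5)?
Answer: 342390453669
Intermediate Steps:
y = -26 (y = -18 + 2*(2*(3 - 5)) = -18 + 2*(2*(-2)) = -18 + 2*(-4) = -18 - 8 = -26)
c(J) = J²
P(D) = 676*D² (P(D) = (D*D)*(-26)² = D²*676 = 676*D²)
(15778 + 15209)*(-26097 + P(128)) = (15778 + 15209)*(-26097 + 676*128²) = 30987*(-26097 + 676*16384) = 30987*(-26097 + 11075584) = 30987*11049487 = 342390453669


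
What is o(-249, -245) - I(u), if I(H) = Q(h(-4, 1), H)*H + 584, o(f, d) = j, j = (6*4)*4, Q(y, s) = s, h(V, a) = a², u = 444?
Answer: -197624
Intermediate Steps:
j = 96 (j = 24*4 = 96)
o(f, d) = 96
I(H) = 584 + H² (I(H) = H*H + 584 = H² + 584 = 584 + H²)
o(-249, -245) - I(u) = 96 - (584 + 444²) = 96 - (584 + 197136) = 96 - 1*197720 = 96 - 197720 = -197624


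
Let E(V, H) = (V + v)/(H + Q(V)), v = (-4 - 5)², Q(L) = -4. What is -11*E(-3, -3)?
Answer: 858/7 ≈ 122.57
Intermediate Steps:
v = 81 (v = (-9)² = 81)
E(V, H) = (81 + V)/(-4 + H) (E(V, H) = (V + 81)/(H - 4) = (81 + V)/(-4 + H))
-11*E(-3, -3) = -11*(81 - 3)/(-4 - 3) = -11*78/(-7) = -(-11)*78/7 = -11*(-78/7) = 858/7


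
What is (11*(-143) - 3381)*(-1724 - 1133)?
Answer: 14153578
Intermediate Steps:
(11*(-143) - 3381)*(-1724 - 1133) = (-1573 - 3381)*(-2857) = -4954*(-2857) = 14153578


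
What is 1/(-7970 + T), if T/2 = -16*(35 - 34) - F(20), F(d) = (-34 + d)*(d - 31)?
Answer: -1/8310 ≈ -0.00012034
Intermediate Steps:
F(d) = (-34 + d)*(-31 + d)
T = -340 (T = 2*(-16*(35 - 34) - (1054 + 20**2 - 65*20)) = 2*(-16*1 - (1054 + 400 - 1300)) = 2*(-16 - 1*154) = 2*(-16 - 154) = 2*(-170) = -340)
1/(-7970 + T) = 1/(-7970 - 340) = 1/(-8310) = -1/8310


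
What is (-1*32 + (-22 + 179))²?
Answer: 15625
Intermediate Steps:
(-1*32 + (-22 + 179))² = (-32 + 157)² = 125² = 15625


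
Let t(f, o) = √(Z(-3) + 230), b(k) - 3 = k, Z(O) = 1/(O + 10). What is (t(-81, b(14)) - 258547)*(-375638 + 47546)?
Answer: 84827202324 - 984276*√1253/7 ≈ 8.4822e+10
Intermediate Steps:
Z(O) = 1/(10 + O)
b(k) = 3 + k
t(f, o) = 3*√1253/7 (t(f, o) = √(1/(10 - 3) + 230) = √(1/7 + 230) = √(⅐ + 230) = √(1611/7) = 3*√1253/7)
(t(-81, b(14)) - 258547)*(-375638 + 47546) = (3*√1253/7 - 258547)*(-375638 + 47546) = (-258547 + 3*√1253/7)*(-328092) = 84827202324 - 984276*√1253/7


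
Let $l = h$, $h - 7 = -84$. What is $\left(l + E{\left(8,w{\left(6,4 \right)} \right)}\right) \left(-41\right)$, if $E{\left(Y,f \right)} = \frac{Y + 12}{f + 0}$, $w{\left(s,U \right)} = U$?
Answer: $2952$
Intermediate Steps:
$E{\left(Y,f \right)} = \frac{12 + Y}{f}$
$h = -77$ ($h = 7 - 84 = -77$)
$l = -77$
$\left(l + E{\left(8,w{\left(6,4 \right)} \right)}\right) \left(-41\right) = \left(-77 + \frac{12 + 8}{4}\right) \left(-41\right) = \left(-77 + \frac{1}{4} \cdot 20\right) \left(-41\right) = \left(-77 + 5\right) \left(-41\right) = \left(-72\right) \left(-41\right) = 2952$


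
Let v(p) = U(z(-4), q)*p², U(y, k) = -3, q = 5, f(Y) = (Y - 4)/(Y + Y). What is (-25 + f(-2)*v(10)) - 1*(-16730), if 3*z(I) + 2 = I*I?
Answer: 16255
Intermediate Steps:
f(Y) = (-4 + Y)/(2*Y) (f(Y) = (-4 + Y)/((2*Y)) = (-4 + Y)*(1/(2*Y)) = (-4 + Y)/(2*Y))
z(I) = -⅔ + I²/3 (z(I) = -⅔ + (I*I)/3 = -⅔ + I²/3)
v(p) = -3*p²
(-25 + f(-2)*v(10)) - 1*(-16730) = (-25 + ((½)*(-4 - 2)/(-2))*(-3*10²)) - 1*(-16730) = (-25 + ((½)*(-½)*(-6))*(-3*100)) + 16730 = (-25 + (3/2)*(-300)) + 16730 = (-25 - 450) + 16730 = -475 + 16730 = 16255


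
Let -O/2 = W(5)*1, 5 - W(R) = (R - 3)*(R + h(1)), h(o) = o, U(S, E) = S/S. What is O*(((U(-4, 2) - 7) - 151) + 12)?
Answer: -2030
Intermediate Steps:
U(S, E) = 1
W(R) = 5 - (1 + R)*(-3 + R) (W(R) = 5 - (R - 3)*(R + 1) = 5 - (-3 + R)*(1 + R) = 5 - (1 + R)*(-3 + R))
O = 14 (O = -2*(8 - 1*5**2 + 2*5) = -2*(8 - 1*25 + 10) = -2*(8 - 25 + 10) = -(-14) = -2*(-7) = 14)
O*(((U(-4, 2) - 7) - 151) + 12) = 14*(((1 - 7) - 151) + 12) = 14*((-6 - 151) + 12) = 14*(-157 + 12) = 14*(-145) = -2030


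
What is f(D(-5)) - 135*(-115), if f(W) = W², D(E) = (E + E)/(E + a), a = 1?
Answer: 62125/4 ≈ 15531.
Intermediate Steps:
D(E) = 2*E/(1 + E) (D(E) = (E + E)/(E + 1) = (2*E)/(1 + E) = 2*E/(1 + E))
f(D(-5)) - 135*(-115) = (2*(-5)/(1 - 5))² - 135*(-115) = (2*(-5)/(-4))² + 15525 = (2*(-5)*(-¼))² + 15525 = (5/2)² + 15525 = 25/4 + 15525 = 62125/4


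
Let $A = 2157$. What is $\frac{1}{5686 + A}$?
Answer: $\frac{1}{7843} \approx 0.0001275$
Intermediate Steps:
$\frac{1}{5686 + A} = \frac{1}{5686 + 2157} = \frac{1}{7843}$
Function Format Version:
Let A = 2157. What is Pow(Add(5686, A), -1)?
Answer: Rational(1, 7843) ≈ 0.00012750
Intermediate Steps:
Pow(Add(5686, A), -1) = Pow(Add(5686, 2157), -1) = Pow(7843, -1) = Rational(1, 7843)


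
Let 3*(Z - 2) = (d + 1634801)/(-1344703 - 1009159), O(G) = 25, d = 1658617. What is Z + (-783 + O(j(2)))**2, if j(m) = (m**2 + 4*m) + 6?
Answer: 676223988043/1176931 ≈ 5.7457e+5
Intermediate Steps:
j(m) = 6 + m**2 + 4*m
Z = 1804959/1176931 (Z = 2 + ((1658617 + 1634801)/(-1344703 - 1009159))/3 = 2 + (3293418/(-2353862))/3 = 2 + (3293418*(-1/2353862))/3 = 2 + (1/3)*(-1646709/1176931) = 2 - 548903/1176931 = 1804959/1176931 ≈ 1.5336)
Z + (-783 + O(j(2)))**2 = 1804959/1176931 + (-783 + 25)**2 = 1804959/1176931 + (-758)**2 = 1804959/1176931 + 574564 = 676223988043/1176931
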